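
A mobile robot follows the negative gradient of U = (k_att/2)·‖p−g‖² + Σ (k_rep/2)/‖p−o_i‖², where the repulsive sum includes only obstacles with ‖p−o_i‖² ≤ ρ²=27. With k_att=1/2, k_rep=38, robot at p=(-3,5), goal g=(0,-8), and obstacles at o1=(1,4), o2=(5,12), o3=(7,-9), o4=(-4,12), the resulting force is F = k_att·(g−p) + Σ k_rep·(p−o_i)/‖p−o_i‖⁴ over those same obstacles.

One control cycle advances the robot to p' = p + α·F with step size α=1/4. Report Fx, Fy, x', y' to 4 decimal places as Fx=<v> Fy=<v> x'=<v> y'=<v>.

Fx=0.9740 Fy=-6.3685 x'=-2.7565 y'=3.4079

F_att = 1/2·(g−p) = 1/2·(3,-13) = (1.5000,-6.5000)
o1: d²=17 ≤ ρ²=27; F_rep = 38·(-4,1)/17² = (-0.5260,0.1315)
o2: d²=113 > ρ²=27 → inactive
o3: d²=296 > ρ²=27 → inactive
o4: d²=50 > ρ²=27 → inactive
F = F_att + ΣF_rep = (0.9740,-6.3685)
p' = p + 1/4·F = (-2.7565,3.4079)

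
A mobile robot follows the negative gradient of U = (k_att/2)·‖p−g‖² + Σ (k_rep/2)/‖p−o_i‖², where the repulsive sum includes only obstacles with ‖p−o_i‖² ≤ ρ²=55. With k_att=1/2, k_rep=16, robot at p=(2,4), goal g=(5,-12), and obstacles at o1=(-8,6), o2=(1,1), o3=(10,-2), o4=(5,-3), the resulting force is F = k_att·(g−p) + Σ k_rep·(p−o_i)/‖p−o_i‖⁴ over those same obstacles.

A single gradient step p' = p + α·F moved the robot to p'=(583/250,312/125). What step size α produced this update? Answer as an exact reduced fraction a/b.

F_att = 1/2·(g−p) = 1/2·(3,-16) = (1.5000,-8.0000)
o1: d²=104 > ρ²=55 → inactive
o2: d²=10 ≤ ρ²=55; F_rep = 16·(1,3)/10² = (0.1600,0.4800)
o3: d²=100 > ρ²=55 → inactive
o4: d²=58 > ρ²=55 → inactive
F = F_att + ΣF_rep = (1.6600,-7.5200)
Δp = p'−p = (0.3320,-1.5040); α = Δx/Fx = (83/250) / (83/50) = 1/5
check: Δy/Fy = (-188/125) / (-188/25) = 1/5 ✓

α = 1/5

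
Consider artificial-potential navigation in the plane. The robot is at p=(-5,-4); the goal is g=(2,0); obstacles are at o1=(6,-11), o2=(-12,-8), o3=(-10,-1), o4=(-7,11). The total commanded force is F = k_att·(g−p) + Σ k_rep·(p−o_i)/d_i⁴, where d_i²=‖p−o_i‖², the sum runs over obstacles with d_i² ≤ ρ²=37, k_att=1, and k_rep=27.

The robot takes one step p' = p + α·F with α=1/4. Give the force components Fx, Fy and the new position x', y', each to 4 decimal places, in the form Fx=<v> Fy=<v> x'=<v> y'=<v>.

Fx=7.1168 Fy=3.9299 x'=-3.2208 y'=-3.0175

F_att = 1·(g−p) = 1·(7,4) = (7.0000,4.0000)
o1: d²=170 > ρ²=37 → inactive
o2: d²=65 > ρ²=37 → inactive
o3: d²=34 ≤ ρ²=37; F_rep = 27·(5,-3)/34² = (0.1168,-0.0701)
o4: d²=229 > ρ²=37 → inactive
F = F_att + ΣF_rep = (7.1168,3.9299)
p' = p + 1/4·F = (-3.2208,-3.0175)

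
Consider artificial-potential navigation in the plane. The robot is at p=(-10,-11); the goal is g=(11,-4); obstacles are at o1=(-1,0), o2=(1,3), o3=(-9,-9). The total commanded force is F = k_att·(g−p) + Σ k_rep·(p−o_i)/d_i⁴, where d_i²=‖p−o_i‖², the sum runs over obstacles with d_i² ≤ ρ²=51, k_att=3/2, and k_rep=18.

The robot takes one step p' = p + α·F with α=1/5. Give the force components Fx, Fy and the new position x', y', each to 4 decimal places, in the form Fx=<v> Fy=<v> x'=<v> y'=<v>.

F_att = 3/2·(g−p) = 3/2·(21,7) = (31.5000,10.5000)
o1: d²=202 > ρ²=51 → inactive
o2: d²=317 > ρ²=51 → inactive
o3: d²=5 ≤ ρ²=51; F_rep = 18·(-1,-2)/5² = (-0.7200,-1.4400)
F = F_att + ΣF_rep = (30.7800,9.0600)
p' = p + 1/5·F = (-3.8440,-9.1880)

Fx=30.7800 Fy=9.0600 x'=-3.8440 y'=-9.1880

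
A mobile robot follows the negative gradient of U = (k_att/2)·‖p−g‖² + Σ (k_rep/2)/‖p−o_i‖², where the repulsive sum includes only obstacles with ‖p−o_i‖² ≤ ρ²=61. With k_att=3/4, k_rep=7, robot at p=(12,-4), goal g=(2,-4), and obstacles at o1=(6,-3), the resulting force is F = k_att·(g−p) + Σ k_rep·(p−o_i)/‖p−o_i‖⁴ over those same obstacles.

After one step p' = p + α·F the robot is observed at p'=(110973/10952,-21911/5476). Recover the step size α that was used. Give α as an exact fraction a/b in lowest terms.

F_att = 3/4·(g−p) = 3/4·(-10,0) = (-7.5000,0.0000)
o1: d²=37 ≤ ρ²=61; F_rep = 7·(6,-1)/37² = (0.0307,-0.0051)
F = F_att + ΣF_rep = (-7.4693,-0.0051)
Δp = p'−p = (-1.8673,-0.0013); α = Δx/Fx = (-20451/10952) / (-20451/2738) = 1/4
check: Δy/Fy = (-7/5476) / (-7/1369) = 1/4 ✓

α = 1/4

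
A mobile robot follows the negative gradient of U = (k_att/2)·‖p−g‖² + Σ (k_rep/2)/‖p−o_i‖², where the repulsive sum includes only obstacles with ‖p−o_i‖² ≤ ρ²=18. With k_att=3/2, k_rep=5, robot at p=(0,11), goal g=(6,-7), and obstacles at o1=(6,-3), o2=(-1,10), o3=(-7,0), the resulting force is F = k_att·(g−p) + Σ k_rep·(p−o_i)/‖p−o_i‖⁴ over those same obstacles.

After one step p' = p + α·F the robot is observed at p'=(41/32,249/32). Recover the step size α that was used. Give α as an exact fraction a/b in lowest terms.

α = 1/8

F_att = 3/2·(g−p) = 3/2·(6,-18) = (9.0000,-27.0000)
o1: d²=232 > ρ²=18 → inactive
o2: d²=2 ≤ ρ²=18; F_rep = 5·(1,1)/2² = (1.2500,1.2500)
o3: d²=170 > ρ²=18 → inactive
F = F_att + ΣF_rep = (10.2500,-25.7500)
Δp = p'−p = (1.2812,-3.2188); α = Δx/Fx = (41/32) / (41/4) = 1/8
check: Δy/Fy = (-103/32) / (-103/4) = 1/8 ✓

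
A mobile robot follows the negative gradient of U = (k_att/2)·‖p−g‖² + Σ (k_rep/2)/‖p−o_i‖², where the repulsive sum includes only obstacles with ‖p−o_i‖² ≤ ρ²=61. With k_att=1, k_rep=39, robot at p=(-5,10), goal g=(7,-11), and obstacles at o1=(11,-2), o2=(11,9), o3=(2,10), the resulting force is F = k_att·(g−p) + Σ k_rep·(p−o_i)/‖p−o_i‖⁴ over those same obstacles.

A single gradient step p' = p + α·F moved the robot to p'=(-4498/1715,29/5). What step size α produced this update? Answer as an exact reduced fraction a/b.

α = 1/5

F_att = 1·(g−p) = 1·(12,-21) = (12.0000,-21.0000)
o1: d²=400 > ρ²=61 → inactive
o2: d²=257 > ρ²=61 → inactive
o3: d²=49 ≤ ρ²=61; F_rep = 39·(-7,0)/49² = (-0.1137,0.0000)
F = F_att + ΣF_rep = (11.8863,-21.0000)
Δp = p'−p = (2.3773,-4.2000); α = Δx/Fx = (4077/1715) / (4077/343) = 1/5
check: Δy/Fy = (-21/5) / (-21) = 1/5 ✓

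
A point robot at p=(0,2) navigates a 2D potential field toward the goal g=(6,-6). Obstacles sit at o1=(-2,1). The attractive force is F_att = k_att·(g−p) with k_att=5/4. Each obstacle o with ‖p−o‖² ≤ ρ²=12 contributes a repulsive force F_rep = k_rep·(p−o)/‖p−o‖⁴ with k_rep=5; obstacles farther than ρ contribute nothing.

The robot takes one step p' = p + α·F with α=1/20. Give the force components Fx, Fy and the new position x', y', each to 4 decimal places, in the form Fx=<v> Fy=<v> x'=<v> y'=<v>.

Fx=7.9000 Fy=-9.8000 x'=0.3950 y'=1.5100

F_att = 5/4·(g−p) = 5/4·(6,-8) = (7.5000,-10.0000)
o1: d²=5 ≤ ρ²=12; F_rep = 5·(2,1)/5² = (0.4000,0.2000)
F = F_att + ΣF_rep = (7.9000,-9.8000)
p' = p + 1/20·F = (0.3950,1.5100)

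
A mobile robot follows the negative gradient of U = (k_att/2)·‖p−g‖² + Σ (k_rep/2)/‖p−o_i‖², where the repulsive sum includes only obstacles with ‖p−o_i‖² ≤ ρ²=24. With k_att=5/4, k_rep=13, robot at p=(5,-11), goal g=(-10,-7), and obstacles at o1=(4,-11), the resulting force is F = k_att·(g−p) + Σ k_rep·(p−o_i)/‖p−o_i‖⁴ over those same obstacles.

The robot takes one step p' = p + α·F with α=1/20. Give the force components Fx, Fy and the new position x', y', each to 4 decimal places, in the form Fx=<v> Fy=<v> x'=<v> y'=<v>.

F_att = 5/4·(g−p) = 5/4·(-15,4) = (-18.7500,5.0000)
o1: d²=1 ≤ ρ²=24; F_rep = 13·(1,0)/1² = (13.0000,0.0000)
F = F_att + ΣF_rep = (-5.7500,5.0000)
p' = p + 1/20·F = (4.7125,-10.7500)

Fx=-5.7500 Fy=5.0000 x'=4.7125 y'=-10.7500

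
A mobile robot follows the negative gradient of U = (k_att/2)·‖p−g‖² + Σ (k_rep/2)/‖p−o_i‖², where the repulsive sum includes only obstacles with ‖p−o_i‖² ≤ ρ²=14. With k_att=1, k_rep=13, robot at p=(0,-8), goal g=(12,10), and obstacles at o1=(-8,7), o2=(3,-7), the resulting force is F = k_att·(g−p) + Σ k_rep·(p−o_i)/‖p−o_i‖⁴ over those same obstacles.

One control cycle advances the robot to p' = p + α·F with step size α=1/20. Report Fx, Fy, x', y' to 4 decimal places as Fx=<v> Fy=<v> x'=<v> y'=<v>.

F_att = 1·(g−p) = 1·(12,18) = (12.0000,18.0000)
o1: d²=289 > ρ²=14 → inactive
o2: d²=10 ≤ ρ²=14; F_rep = 13·(-3,-1)/10² = (-0.3900,-0.1300)
F = F_att + ΣF_rep = (11.6100,17.8700)
p' = p + 1/20·F = (0.5805,-7.1065)

Fx=11.6100 Fy=17.8700 x'=0.5805 y'=-7.1065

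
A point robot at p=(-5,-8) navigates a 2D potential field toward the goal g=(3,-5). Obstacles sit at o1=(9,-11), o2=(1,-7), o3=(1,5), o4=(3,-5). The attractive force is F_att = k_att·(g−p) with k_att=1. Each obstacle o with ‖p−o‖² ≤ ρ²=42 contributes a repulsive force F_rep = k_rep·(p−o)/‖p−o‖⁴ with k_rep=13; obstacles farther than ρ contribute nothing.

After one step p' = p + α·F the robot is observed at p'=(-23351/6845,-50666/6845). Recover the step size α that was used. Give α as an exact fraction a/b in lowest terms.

α = 1/5

F_att = 1·(g−p) = 1·(8,3) = (8.0000,3.0000)
o1: d²=205 > ρ²=42 → inactive
o2: d²=37 ≤ ρ²=42; F_rep = 13·(-6,-1)/37² = (-0.0570,-0.0095)
o3: d²=205 > ρ²=42 → inactive
o4: d²=73 > ρ²=42 → inactive
F = F_att + ΣF_rep = (7.9430,2.9905)
Δp = p'−p = (1.5886,0.5981); α = Δx/Fx = (10874/6845) / (10874/1369) = 1/5
check: Δy/Fy = (4094/6845) / (4094/1369) = 1/5 ✓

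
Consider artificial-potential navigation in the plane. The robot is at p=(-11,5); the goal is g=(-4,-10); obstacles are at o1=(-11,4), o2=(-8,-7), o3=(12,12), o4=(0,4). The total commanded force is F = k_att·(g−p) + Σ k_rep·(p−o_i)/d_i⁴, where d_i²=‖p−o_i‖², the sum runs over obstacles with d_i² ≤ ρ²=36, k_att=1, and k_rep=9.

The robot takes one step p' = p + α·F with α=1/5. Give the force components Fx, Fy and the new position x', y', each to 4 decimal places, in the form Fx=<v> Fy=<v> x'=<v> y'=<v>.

Fx=7.0000 Fy=-6.0000 x'=-9.6000 y'=3.8000

F_att = 1·(g−p) = 1·(7,-15) = (7.0000,-15.0000)
o1: d²=1 ≤ ρ²=36; F_rep = 9·(0,1)/1² = (0.0000,9.0000)
o2: d²=153 > ρ²=36 → inactive
o3: d²=578 > ρ²=36 → inactive
o4: d²=122 > ρ²=36 → inactive
F = F_att + ΣF_rep = (7.0000,-6.0000)
p' = p + 1/5·F = (-9.6000,3.8000)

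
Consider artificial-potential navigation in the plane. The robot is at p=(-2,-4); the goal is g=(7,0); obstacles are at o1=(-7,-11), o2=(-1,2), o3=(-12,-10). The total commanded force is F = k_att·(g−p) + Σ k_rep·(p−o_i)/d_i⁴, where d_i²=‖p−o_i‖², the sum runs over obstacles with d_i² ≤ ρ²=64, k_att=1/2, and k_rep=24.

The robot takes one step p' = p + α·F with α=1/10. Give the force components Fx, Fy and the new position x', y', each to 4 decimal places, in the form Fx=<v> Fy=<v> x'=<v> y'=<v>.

Fx=4.4825 Fy=1.8948 x'=-1.5518 y'=-3.8105

F_att = 1/2·(g−p) = 1/2·(9,4) = (4.5000,2.0000)
o1: d²=74 > ρ²=64 → inactive
o2: d²=37 ≤ ρ²=64; F_rep = 24·(-1,-6)/37² = (-0.0175,-0.1052)
o3: d²=136 > ρ²=64 → inactive
F = F_att + ΣF_rep = (4.4825,1.8948)
p' = p + 1/10·F = (-1.5518,-3.8105)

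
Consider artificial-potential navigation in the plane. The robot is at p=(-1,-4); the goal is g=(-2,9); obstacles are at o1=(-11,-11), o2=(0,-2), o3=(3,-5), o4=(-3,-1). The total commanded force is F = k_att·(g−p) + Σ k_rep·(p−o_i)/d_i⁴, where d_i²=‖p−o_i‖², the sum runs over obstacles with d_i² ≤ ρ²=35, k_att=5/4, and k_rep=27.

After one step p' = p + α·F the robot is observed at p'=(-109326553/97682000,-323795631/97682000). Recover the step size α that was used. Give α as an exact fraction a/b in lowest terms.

F_att = 5/4·(g−p) = 5/4·(-1,13) = (-1.2500,16.2500)
o1: d²=149 > ρ²=35 → inactive
o2: d²=5 ≤ ρ²=35; F_rep = 27·(-1,-2)/5² = (-1.0800,-2.1600)
o3: d²=17 ≤ ρ²=35; F_rep = 27·(-4,1)/17² = (-0.3737,0.0934)
o4: d²=13 ≤ ρ²=35; F_rep = 27·(2,-3)/13² = (0.3195,-0.4793)
F = F_att + ΣF_rep = (-2.3842,13.7041)
Δp = p'−p = (-0.1192,0.6852); α = Δx/Fx = (-11644553/97682000) / (-11644553/4884100) = 1/20
check: Δy/Fy = (66932369/97682000) / (66932369/4884100) = 1/20 ✓

α = 1/20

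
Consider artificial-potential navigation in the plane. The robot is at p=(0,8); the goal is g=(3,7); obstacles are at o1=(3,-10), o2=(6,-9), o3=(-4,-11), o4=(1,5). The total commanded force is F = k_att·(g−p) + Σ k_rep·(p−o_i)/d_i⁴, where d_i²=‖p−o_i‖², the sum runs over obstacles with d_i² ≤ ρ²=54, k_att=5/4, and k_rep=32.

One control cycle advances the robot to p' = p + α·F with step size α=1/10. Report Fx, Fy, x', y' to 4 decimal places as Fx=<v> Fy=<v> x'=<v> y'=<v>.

F_att = 5/4·(g−p) = 5/4·(3,-1) = (3.7500,-1.2500)
o1: d²=333 > ρ²=54 → inactive
o2: d²=325 > ρ²=54 → inactive
o3: d²=377 > ρ²=54 → inactive
o4: d²=10 ≤ ρ²=54; F_rep = 32·(-1,3)/10² = (-0.3200,0.9600)
F = F_att + ΣF_rep = (3.4300,-0.2900)
p' = p + 1/10·F = (0.3430,7.9710)

Fx=3.4300 Fy=-0.2900 x'=0.3430 y'=7.9710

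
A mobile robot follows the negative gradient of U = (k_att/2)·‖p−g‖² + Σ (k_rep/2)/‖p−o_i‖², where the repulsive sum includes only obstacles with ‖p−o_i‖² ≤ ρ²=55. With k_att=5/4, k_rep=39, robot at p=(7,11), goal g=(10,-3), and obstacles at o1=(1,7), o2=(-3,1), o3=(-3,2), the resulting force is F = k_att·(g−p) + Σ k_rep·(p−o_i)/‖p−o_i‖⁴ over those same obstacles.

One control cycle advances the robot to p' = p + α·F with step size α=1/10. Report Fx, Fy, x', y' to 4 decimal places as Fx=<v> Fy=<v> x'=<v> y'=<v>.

F_att = 5/4·(g−p) = 5/4·(3,-14) = (3.7500,-17.5000)
o1: d²=52 ≤ ρ²=55; F_rep = 39·(6,4)/52² = (0.0865,0.0577)
o2: d²=200 > ρ²=55 → inactive
o3: d²=181 > ρ²=55 → inactive
F = F_att + ΣF_rep = (3.8365,-17.4423)
p' = p + 1/10·F = (7.3837,9.2558)

Fx=3.8365 Fy=-17.4423 x'=7.3837 y'=9.2558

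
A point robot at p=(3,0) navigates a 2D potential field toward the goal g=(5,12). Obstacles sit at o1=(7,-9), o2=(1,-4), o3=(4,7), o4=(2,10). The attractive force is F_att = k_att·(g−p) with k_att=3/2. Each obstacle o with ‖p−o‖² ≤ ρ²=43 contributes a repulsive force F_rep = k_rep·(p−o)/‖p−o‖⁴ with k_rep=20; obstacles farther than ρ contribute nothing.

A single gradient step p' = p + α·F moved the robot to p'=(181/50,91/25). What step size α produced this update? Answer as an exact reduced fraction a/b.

F_att = 3/2·(g−p) = 3/2·(2,12) = (3.0000,18.0000)
o1: d²=97 > ρ²=43 → inactive
o2: d²=20 ≤ ρ²=43; F_rep = 20·(2,4)/20² = (0.1000,0.2000)
o3: d²=50 > ρ²=43 → inactive
o4: d²=101 > ρ²=43 → inactive
F = F_att + ΣF_rep = (3.1000,18.2000)
Δp = p'−p = (0.6200,3.6400); α = Δx/Fx = (31/50) / (31/10) = 1/5
check: Δy/Fy = (91/25) / (91/5) = 1/5 ✓

α = 1/5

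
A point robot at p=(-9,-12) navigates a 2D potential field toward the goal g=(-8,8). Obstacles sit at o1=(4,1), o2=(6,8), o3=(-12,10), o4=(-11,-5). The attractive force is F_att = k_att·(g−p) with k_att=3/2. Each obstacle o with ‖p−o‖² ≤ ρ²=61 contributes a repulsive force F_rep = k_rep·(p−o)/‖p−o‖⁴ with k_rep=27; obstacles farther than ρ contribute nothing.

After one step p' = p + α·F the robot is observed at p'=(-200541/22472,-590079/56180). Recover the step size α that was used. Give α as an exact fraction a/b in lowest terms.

F_att = 3/2·(g−p) = 3/2·(1,20) = (1.5000,30.0000)
o1: d²=338 > ρ²=61 → inactive
o2: d²=625 > ρ²=61 → inactive
o3: d²=493 > ρ²=61 → inactive
o4: d²=53 ≤ ρ²=61; F_rep = 27·(2,-7)/53² = (0.0192,-0.0673)
F = F_att + ΣF_rep = (1.5192,29.9327)
Δp = p'−p = (0.0760,1.4966); α = Δx/Fx = (1707/22472) / (8535/5618) = 1/20
check: Δy/Fy = (84081/56180) / (84081/2809) = 1/20 ✓

α = 1/20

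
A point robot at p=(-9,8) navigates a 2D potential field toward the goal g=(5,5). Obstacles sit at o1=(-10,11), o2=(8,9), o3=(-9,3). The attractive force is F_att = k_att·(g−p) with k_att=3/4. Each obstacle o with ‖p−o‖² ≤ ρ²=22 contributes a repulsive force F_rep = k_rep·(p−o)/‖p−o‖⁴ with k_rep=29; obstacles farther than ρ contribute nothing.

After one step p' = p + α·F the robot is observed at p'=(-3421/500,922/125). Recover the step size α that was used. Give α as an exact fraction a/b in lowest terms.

α = 1/5

F_att = 3/4·(g−p) = 3/4·(14,-3) = (10.5000,-2.2500)
o1: d²=10 ≤ ρ²=22; F_rep = 29·(1,-3)/10² = (0.2900,-0.8700)
o2: d²=290 > ρ²=22 → inactive
o3: d²=25 > ρ²=22 → inactive
F = F_att + ΣF_rep = (10.7900,-3.1200)
Δp = p'−p = (2.1580,-0.6240); α = Δx/Fx = (1079/500) / (1079/100) = 1/5
check: Δy/Fy = (-78/125) / (-78/25) = 1/5 ✓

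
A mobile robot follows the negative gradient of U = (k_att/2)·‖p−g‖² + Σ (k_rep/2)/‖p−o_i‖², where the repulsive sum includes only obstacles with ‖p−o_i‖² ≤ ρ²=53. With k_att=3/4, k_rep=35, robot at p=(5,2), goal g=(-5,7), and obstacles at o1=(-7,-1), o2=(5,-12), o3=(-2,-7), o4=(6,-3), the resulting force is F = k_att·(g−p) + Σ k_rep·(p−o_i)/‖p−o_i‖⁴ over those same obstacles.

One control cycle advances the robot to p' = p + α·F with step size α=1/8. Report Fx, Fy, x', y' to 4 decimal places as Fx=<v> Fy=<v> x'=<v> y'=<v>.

Fx=-7.5518 Fy=4.0089 x'=4.0560 y'=2.5011

F_att = 3/4·(g−p) = 3/4·(-10,5) = (-7.5000,3.7500)
o1: d²=153 > ρ²=53 → inactive
o2: d²=196 > ρ²=53 → inactive
o3: d²=130 > ρ²=53 → inactive
o4: d²=26 ≤ ρ²=53; F_rep = 35·(-1,5)/26² = (-0.0518,0.2589)
F = F_att + ΣF_rep = (-7.5518,4.0089)
p' = p + 1/8·F = (4.0560,2.5011)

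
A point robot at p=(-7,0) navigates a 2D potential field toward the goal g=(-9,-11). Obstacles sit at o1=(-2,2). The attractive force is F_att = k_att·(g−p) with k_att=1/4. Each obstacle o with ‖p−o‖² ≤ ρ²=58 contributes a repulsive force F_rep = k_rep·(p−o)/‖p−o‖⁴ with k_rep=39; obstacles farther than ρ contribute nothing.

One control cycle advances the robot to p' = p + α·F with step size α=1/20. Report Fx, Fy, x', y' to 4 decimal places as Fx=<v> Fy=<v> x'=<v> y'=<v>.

Fx=-0.7319 Fy=-2.8427 x'=-7.0366 y'=-0.1421

F_att = 1/4·(g−p) = 1/4·(-2,-11) = (-0.5000,-2.7500)
o1: d²=29 ≤ ρ²=58; F_rep = 39·(-5,-2)/29² = (-0.2319,-0.0927)
F = F_att + ΣF_rep = (-0.7319,-2.8427)
p' = p + 1/20·F = (-7.0366,-0.1421)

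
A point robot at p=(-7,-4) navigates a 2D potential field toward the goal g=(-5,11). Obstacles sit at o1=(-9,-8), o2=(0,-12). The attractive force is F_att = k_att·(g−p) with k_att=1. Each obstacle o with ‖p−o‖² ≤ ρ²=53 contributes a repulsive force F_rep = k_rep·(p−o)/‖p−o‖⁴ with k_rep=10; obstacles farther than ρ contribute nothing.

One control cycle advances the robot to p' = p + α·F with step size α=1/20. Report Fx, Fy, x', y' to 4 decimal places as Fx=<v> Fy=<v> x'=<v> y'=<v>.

Fx=2.0500 Fy=15.1000 x'=-6.8975 y'=-3.2450

F_att = 1·(g−p) = 1·(2,15) = (2.0000,15.0000)
o1: d²=20 ≤ ρ²=53; F_rep = 10·(2,4)/20² = (0.0500,0.1000)
o2: d²=113 > ρ²=53 → inactive
F = F_att + ΣF_rep = (2.0500,15.1000)
p' = p + 1/20·F = (-6.8975,-3.2450)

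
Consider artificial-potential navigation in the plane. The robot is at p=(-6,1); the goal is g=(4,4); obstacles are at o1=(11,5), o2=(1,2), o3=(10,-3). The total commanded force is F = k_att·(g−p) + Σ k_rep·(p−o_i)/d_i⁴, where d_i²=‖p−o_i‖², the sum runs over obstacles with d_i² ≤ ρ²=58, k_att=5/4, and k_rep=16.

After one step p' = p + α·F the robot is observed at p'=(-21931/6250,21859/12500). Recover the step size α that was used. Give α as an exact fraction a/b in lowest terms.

α = 1/5

F_att = 5/4·(g−p) = 5/4·(10,3) = (12.5000,3.7500)
o1: d²=305 > ρ²=58 → inactive
o2: d²=50 ≤ ρ²=58; F_rep = 16·(-7,-1)/50² = (-0.0448,-0.0064)
o3: d²=272 > ρ²=58 → inactive
F = F_att + ΣF_rep = (12.4552,3.7436)
Δp = p'−p = (2.4910,0.7487); α = Δx/Fx = (15569/6250) / (15569/1250) = 1/5
check: Δy/Fy = (9359/12500) / (9359/2500) = 1/5 ✓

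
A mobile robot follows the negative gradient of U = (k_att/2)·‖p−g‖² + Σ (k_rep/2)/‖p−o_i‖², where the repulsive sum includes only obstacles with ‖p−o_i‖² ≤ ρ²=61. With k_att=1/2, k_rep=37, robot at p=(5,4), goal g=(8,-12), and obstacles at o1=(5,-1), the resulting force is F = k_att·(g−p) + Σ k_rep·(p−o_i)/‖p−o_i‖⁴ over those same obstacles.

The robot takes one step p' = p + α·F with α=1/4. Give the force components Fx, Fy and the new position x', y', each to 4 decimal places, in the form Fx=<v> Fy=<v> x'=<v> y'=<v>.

Fx=1.5000 Fy=-7.7040 x'=5.3750 y'=2.0740

F_att = 1/2·(g−p) = 1/2·(3,-16) = (1.5000,-8.0000)
o1: d²=25 ≤ ρ²=61; F_rep = 37·(0,5)/25² = (0.0000,0.2960)
F = F_att + ΣF_rep = (1.5000,-7.7040)
p' = p + 1/4·F = (5.3750,2.0740)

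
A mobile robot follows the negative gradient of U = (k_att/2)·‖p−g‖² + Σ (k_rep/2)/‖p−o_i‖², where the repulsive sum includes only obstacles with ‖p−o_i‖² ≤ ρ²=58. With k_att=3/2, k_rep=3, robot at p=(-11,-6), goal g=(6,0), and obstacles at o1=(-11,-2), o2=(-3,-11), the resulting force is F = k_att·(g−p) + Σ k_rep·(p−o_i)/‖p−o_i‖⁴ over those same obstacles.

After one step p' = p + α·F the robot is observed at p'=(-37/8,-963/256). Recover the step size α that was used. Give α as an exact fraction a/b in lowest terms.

α = 1/4

F_att = 3/2·(g−p) = 3/2·(17,6) = (25.5000,9.0000)
o1: d²=16 ≤ ρ²=58; F_rep = 3·(0,-4)/16² = (0.0000,-0.0469)
o2: d²=89 > ρ²=58 → inactive
F = F_att + ΣF_rep = (25.5000,8.9531)
Δp = p'−p = (6.3750,2.2383); α = Δx/Fx = (51/8) / (51/2) = 1/4
check: Δy/Fy = (573/256) / (573/64) = 1/4 ✓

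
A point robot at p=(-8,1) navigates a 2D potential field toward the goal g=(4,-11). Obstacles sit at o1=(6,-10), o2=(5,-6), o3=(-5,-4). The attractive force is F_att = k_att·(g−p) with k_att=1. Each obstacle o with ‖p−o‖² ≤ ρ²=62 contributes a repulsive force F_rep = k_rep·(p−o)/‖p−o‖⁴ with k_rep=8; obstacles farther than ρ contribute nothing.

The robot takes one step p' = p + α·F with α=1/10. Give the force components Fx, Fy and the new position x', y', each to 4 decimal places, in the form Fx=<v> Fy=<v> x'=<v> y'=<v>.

F_att = 1·(g−p) = 1·(12,-12) = (12.0000,-12.0000)
o1: d²=317 > ρ²=62 → inactive
o2: d²=218 > ρ²=62 → inactive
o3: d²=34 ≤ ρ²=62; F_rep = 8·(-3,5)/34² = (-0.0208,0.0346)
F = F_att + ΣF_rep = (11.9792,-11.9654)
p' = p + 1/10·F = (-6.8021,-0.1965)

Fx=11.9792 Fy=-11.9654 x'=-6.8021 y'=-0.1965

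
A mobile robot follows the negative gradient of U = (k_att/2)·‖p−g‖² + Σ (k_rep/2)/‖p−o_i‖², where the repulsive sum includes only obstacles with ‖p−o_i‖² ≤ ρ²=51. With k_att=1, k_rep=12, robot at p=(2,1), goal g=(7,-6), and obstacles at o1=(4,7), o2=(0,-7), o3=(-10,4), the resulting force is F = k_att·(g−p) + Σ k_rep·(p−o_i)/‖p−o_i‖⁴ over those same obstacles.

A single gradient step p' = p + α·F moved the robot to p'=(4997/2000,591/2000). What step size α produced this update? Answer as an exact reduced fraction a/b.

α = 1/10

F_att = 1·(g−p) = 1·(5,-7) = (5.0000,-7.0000)
o1: d²=40 ≤ ρ²=51; F_rep = 12·(-2,-6)/40² = (-0.0150,-0.0450)
o2: d²=68 > ρ²=51 → inactive
o3: d²=153 > ρ²=51 → inactive
F = F_att + ΣF_rep = (4.9850,-7.0450)
Δp = p'−p = (0.4985,-0.7045); α = Δx/Fx = (997/2000) / (997/200) = 1/10
check: Δy/Fy = (-1409/2000) / (-1409/200) = 1/10 ✓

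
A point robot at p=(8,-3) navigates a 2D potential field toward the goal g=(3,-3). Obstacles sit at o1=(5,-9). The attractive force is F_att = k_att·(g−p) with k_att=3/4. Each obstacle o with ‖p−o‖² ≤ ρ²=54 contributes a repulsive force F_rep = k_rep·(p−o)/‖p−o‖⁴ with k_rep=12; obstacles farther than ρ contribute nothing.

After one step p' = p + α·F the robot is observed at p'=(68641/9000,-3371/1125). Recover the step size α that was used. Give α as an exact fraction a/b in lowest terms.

α = 1/10

F_att = 3/4·(g−p) = 3/4·(-5,0) = (-3.7500,0.0000)
o1: d²=45 ≤ ρ²=54; F_rep = 12·(3,6)/45² = (0.0178,0.0356)
F = F_att + ΣF_rep = (-3.7322,0.0356)
Δp = p'−p = (-0.3732,0.0036); α = Δx/Fx = (-3359/9000) / (-3359/900) = 1/10
check: Δy/Fy = (4/1125) / (8/225) = 1/10 ✓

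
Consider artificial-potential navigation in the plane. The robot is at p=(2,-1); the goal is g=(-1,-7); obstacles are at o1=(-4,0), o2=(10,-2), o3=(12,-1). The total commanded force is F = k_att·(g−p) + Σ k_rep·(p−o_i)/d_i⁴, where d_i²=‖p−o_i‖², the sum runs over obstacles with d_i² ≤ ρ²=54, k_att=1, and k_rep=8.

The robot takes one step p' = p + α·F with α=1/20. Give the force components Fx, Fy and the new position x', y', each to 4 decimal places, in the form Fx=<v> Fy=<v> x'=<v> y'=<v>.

Fx=-2.9649 Fy=-6.0058 x'=1.8518 y'=-1.3003

F_att = 1·(g−p) = 1·(-3,-6) = (-3.0000,-6.0000)
o1: d²=37 ≤ ρ²=54; F_rep = 8·(6,-1)/37² = (0.0351,-0.0058)
o2: d²=65 > ρ²=54 → inactive
o3: d²=100 > ρ²=54 → inactive
F = F_att + ΣF_rep = (-2.9649,-6.0058)
p' = p + 1/20·F = (1.8518,-1.3003)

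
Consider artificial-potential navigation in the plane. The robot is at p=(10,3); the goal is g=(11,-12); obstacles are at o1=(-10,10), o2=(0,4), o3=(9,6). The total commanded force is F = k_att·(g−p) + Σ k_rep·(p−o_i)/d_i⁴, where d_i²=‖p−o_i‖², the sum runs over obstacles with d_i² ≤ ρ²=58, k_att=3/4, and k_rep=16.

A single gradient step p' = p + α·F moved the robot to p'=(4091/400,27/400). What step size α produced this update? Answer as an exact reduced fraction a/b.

α = 1/4

F_att = 3/4·(g−p) = 3/4·(1,-15) = (0.7500,-11.2500)
o1: d²=449 > ρ²=58 → inactive
o2: d²=101 > ρ²=58 → inactive
o3: d²=10 ≤ ρ²=58; F_rep = 16·(1,-3)/10² = (0.1600,-0.4800)
F = F_att + ΣF_rep = (0.9100,-11.7300)
Δp = p'−p = (0.2275,-2.9325); α = Δx/Fx = (91/400) / (91/100) = 1/4
check: Δy/Fy = (-1173/400) / (-1173/100) = 1/4 ✓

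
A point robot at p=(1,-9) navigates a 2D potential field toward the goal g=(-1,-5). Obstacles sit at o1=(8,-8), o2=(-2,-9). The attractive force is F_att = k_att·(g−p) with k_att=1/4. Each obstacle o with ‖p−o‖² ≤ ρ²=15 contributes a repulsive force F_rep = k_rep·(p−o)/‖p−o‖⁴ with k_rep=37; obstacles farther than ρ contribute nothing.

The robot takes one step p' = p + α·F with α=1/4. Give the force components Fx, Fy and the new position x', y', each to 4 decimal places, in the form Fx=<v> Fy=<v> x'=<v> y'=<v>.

Fx=0.8704 Fy=1.0000 x'=1.2176 y'=-8.7500

F_att = 1/4·(g−p) = 1/4·(-2,4) = (-0.5000,1.0000)
o1: d²=50 > ρ²=15 → inactive
o2: d²=9 ≤ ρ²=15; F_rep = 37·(3,0)/9² = (1.3704,0.0000)
F = F_att + ΣF_rep = (0.8704,1.0000)
p' = p + 1/4·F = (1.2176,-8.7500)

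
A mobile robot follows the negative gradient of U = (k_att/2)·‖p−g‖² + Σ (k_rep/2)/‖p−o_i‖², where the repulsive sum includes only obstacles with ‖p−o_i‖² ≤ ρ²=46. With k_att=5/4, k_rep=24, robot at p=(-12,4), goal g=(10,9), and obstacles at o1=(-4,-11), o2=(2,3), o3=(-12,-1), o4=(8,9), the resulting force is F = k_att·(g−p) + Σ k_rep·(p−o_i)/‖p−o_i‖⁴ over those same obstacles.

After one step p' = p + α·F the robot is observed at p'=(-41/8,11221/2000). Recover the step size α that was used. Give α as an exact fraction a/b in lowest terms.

α = 1/4

F_att = 5/4·(g−p) = 5/4·(22,5) = (27.5000,6.2500)
o1: d²=289 > ρ²=46 → inactive
o2: d²=197 > ρ²=46 → inactive
o3: d²=25 ≤ ρ²=46; F_rep = 24·(0,5)/25² = (0.0000,0.1920)
o4: d²=425 > ρ²=46 → inactive
F = F_att + ΣF_rep = (27.5000,6.4420)
Δp = p'−p = (6.8750,1.6105); α = Δx/Fx = (55/8) / (55/2) = 1/4
check: Δy/Fy = (3221/2000) / (3221/500) = 1/4 ✓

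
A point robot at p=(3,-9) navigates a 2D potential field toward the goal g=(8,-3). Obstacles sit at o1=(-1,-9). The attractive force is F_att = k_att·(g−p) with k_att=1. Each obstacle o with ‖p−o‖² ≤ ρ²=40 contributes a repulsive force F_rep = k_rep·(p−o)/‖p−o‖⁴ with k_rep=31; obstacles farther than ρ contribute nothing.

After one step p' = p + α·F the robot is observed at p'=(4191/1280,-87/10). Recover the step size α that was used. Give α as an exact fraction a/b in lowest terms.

F_att = 1·(g−p) = 1·(5,6) = (5.0000,6.0000)
o1: d²=16 ≤ ρ²=40; F_rep = 31·(4,0)/16² = (0.4844,0.0000)
F = F_att + ΣF_rep = (5.4844,6.0000)
Δp = p'−p = (0.2742,0.3000); α = Δx/Fx = (351/1280) / (351/64) = 1/20
check: Δy/Fy = (3/10) / (6) = 1/20 ✓

α = 1/20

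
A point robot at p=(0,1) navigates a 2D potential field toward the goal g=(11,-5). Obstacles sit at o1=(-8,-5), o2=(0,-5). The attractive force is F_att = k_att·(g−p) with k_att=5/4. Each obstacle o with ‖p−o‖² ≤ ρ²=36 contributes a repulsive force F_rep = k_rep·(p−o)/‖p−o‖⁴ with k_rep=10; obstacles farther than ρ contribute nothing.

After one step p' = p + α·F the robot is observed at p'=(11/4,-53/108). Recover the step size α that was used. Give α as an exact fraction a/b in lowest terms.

F_att = 5/4·(g−p) = 5/4·(11,-6) = (13.7500,-7.5000)
o1: d²=100 > ρ²=36 → inactive
o2: d²=36 ≤ ρ²=36; F_rep = 10·(0,6)/36² = (0.0000,0.0463)
F = F_att + ΣF_rep = (13.7500,-7.4537)
Δp = p'−p = (2.7500,-1.4907); α = Δx/Fx = (11/4) / (55/4) = 1/5
check: Δy/Fy = (-161/108) / (-805/108) = 1/5 ✓

α = 1/5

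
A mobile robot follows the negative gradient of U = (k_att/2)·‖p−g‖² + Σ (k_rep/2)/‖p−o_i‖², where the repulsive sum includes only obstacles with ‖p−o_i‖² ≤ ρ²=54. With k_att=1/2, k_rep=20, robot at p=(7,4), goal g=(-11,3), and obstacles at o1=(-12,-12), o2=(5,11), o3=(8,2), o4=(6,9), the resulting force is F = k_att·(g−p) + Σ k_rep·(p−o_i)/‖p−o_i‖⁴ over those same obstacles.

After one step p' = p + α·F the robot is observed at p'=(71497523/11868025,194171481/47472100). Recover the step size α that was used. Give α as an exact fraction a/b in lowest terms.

F_att = 1/2·(g−p) = 1/2·(-18,-1) = (-9.0000,-0.5000)
o1: d²=617 > ρ²=54 → inactive
o2: d²=53 ≤ ρ²=54; F_rep = 20·(2,-7)/53² = (0.0142,-0.0498)
o3: d²=5 ≤ ρ²=54; F_rep = 20·(-1,2)/5² = (-0.8000,1.6000)
o4: d²=26 ≤ ρ²=54; F_rep = 20·(1,-5)/26² = (0.0296,-0.1479)
F = F_att + ΣF_rep = (-9.7562,0.9022)
Δp = p'−p = (-0.9756,0.0902); α = Δx/Fx = (-11578652/11868025) / (-23157304/2373605) = 1/10
check: Δy/Fy = (4283081/47472100) / (4283081/4747210) = 1/10 ✓

α = 1/10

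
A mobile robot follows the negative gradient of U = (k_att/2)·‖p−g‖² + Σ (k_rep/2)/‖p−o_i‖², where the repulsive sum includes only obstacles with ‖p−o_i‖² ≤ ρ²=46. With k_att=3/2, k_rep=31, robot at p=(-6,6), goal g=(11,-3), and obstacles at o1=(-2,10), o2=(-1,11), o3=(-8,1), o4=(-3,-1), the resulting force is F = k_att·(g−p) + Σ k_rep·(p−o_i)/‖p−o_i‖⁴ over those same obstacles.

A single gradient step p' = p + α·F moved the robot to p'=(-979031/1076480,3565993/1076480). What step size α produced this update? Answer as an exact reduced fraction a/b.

F_att = 3/2·(g−p) = 3/2·(17,-9) = (25.5000,-13.5000)
o1: d²=32 ≤ ρ²=46; F_rep = 31·(-4,-4)/32² = (-0.1211,-0.1211)
o2: d²=50 > ρ²=46 → inactive
o3: d²=29 ≤ ρ²=46; F_rep = 31·(2,5)/29² = (0.0737,0.1843)
o4: d²=58 > ρ²=46 → inactive
F = F_att + ΣF_rep = (25.4526,-13.4368)
Δp = p'−p = (5.0905,-2.6874); α = Δx/Fx = (5479849/1076480) / (5479849/215296) = 1/5
check: Δy/Fy = (-2892887/1076480) / (-2892887/215296) = 1/5 ✓

α = 1/5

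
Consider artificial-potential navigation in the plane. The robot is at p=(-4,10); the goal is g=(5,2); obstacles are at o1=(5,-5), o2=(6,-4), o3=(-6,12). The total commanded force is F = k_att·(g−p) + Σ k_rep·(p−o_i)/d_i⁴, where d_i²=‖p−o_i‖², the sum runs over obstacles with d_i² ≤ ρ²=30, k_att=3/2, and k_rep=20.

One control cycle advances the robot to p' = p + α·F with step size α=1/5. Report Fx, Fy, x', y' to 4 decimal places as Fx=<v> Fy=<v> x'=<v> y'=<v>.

Fx=14.1250 Fy=-12.6250 x'=-1.1750 y'=7.4750

F_att = 3/2·(g−p) = 3/2·(9,-8) = (13.5000,-12.0000)
o1: d²=306 > ρ²=30 → inactive
o2: d²=296 > ρ²=30 → inactive
o3: d²=8 ≤ ρ²=30; F_rep = 20·(2,-2)/8² = (0.6250,-0.6250)
F = F_att + ΣF_rep = (14.1250,-12.6250)
p' = p + 1/5·F = (-1.1750,7.4750)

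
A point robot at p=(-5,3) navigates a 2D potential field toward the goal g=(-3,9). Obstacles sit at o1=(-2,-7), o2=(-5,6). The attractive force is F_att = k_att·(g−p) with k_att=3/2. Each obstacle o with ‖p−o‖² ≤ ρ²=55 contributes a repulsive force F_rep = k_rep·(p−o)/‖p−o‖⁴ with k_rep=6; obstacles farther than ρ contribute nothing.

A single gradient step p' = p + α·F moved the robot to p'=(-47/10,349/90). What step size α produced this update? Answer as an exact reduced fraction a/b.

α = 1/10

F_att = 3/2·(g−p) = 3/2·(2,6) = (3.0000,9.0000)
o1: d²=109 > ρ²=55 → inactive
o2: d²=9 ≤ ρ²=55; F_rep = 6·(0,-3)/9² = (0.0000,-0.2222)
F = F_att + ΣF_rep = (3.0000,8.7778)
Δp = p'−p = (0.3000,0.8778); α = Δx/Fx = (3/10) / (3) = 1/10
check: Δy/Fy = (79/90) / (79/9) = 1/10 ✓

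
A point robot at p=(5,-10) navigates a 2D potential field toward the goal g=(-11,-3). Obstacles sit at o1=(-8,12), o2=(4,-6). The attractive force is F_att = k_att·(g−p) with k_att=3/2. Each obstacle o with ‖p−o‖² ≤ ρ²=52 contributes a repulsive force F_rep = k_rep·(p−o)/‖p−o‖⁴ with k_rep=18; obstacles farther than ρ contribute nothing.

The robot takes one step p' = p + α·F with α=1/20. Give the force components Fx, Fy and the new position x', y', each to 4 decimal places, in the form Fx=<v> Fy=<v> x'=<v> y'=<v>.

F_att = 3/2·(g−p) = 3/2·(-16,7) = (-24.0000,10.5000)
o1: d²=653 > ρ²=52 → inactive
o2: d²=17 ≤ ρ²=52; F_rep = 18·(1,-4)/17² = (0.0623,-0.2491)
F = F_att + ΣF_rep = (-23.9377,10.2509)
p' = p + 1/20·F = (3.8031,-9.4875)

Fx=-23.9377 Fy=10.2509 x'=3.8031 y'=-9.4875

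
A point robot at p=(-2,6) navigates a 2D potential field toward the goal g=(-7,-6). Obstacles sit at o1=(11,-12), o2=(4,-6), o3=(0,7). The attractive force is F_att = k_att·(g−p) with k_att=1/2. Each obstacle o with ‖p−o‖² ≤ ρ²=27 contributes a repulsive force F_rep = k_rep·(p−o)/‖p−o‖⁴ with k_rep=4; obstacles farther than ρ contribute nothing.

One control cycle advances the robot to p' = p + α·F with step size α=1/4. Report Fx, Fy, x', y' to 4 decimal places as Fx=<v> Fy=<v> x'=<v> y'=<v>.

Fx=-2.8200 Fy=-6.1600 x'=-2.7050 y'=4.4600

F_att = 1/2·(g−p) = 1/2·(-5,-12) = (-2.5000,-6.0000)
o1: d²=493 > ρ²=27 → inactive
o2: d²=180 > ρ²=27 → inactive
o3: d²=5 ≤ ρ²=27; F_rep = 4·(-2,-1)/5² = (-0.3200,-0.1600)
F = F_att + ΣF_rep = (-2.8200,-6.1600)
p' = p + 1/4·F = (-2.7050,4.4600)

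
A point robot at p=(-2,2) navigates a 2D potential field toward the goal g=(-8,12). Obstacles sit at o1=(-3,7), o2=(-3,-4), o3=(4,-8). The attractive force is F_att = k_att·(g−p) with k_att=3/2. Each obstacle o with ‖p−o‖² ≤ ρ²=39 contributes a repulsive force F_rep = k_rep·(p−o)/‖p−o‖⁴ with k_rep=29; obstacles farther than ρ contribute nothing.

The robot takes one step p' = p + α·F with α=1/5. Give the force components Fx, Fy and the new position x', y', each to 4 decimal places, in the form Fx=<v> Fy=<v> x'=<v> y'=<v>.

F_att = 3/2·(g−p) = 3/2·(-6,10) = (-9.0000,15.0000)
o1: d²=26 ≤ ρ²=39; F_rep = 29·(1,-5)/26² = (0.0429,-0.2145)
o2: d²=37 ≤ ρ²=39; F_rep = 29·(1,6)/37² = (0.0212,0.1271)
o3: d²=136 > ρ²=39 → inactive
F = F_att + ΣF_rep = (-8.9359,14.9126)
p' = p + 1/5·F = (-3.7872,4.9825)

Fx=-8.9359 Fy=14.9126 x'=-3.7872 y'=4.9825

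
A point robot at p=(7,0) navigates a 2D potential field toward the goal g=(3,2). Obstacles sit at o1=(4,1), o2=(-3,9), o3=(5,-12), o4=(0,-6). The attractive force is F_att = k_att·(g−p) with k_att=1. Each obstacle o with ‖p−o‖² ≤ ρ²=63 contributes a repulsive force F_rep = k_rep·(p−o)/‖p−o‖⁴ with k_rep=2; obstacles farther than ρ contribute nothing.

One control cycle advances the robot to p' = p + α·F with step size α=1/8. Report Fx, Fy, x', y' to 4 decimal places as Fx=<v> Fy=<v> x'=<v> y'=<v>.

F_att = 1·(g−p) = 1·(-4,2) = (-4.0000,2.0000)
o1: d²=10 ≤ ρ²=63; F_rep = 2·(3,-1)/10² = (0.0600,-0.0200)
o2: d²=181 > ρ²=63 → inactive
o3: d²=148 > ρ²=63 → inactive
o4: d²=85 > ρ²=63 → inactive
F = F_att + ΣF_rep = (-3.9400,1.9800)
p' = p + 1/8·F = (6.5075,0.2475)

Fx=-3.9400 Fy=1.9800 x'=6.5075 y'=0.2475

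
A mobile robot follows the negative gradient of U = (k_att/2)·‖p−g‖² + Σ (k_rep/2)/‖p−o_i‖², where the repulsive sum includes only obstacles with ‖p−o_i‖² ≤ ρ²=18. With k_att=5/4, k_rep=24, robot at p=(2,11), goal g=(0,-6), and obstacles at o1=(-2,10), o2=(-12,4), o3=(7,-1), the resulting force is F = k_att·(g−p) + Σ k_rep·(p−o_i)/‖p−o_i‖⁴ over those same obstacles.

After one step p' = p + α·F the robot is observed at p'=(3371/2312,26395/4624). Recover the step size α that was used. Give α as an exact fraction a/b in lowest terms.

F_att = 5/4·(g−p) = 5/4·(-2,-17) = (-2.5000,-21.2500)
o1: d²=17 ≤ ρ²=18; F_rep = 24·(4,1)/17² = (0.3322,0.0830)
o2: d²=245 > ρ²=18 → inactive
o3: d²=169 > ρ²=18 → inactive
F = F_att + ΣF_rep = (-2.1678,-21.1670)
Δp = p'−p = (-0.5420,-5.2917); α = Δx/Fx = (-1253/2312) / (-1253/578) = 1/4
check: Δy/Fy = (-24469/4624) / (-24469/1156) = 1/4 ✓

α = 1/4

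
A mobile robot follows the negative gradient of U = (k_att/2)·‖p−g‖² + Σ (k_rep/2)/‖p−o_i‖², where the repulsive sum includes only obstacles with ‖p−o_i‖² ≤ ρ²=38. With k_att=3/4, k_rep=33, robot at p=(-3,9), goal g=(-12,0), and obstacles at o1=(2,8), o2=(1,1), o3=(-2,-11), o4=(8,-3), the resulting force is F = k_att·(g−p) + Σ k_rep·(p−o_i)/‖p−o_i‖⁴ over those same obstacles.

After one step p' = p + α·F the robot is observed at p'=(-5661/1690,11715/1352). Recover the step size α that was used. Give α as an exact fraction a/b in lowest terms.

α = 1/20

F_att = 3/4·(g−p) = 3/4·(-9,-9) = (-6.7500,-6.7500)
o1: d²=26 ≤ ρ²=38; F_rep = 33·(-5,1)/26² = (-0.2441,0.0488)
o2: d²=80 > ρ²=38 → inactive
o3: d²=401 > ρ²=38 → inactive
o4: d²=265 > ρ²=38 → inactive
F = F_att + ΣF_rep = (-6.9941,-6.7012)
Δp = p'−p = (-0.3497,-0.3351); α = Δx/Fx = (-591/1690) / (-1182/169) = 1/20
check: Δy/Fy = (-453/1352) / (-2265/338) = 1/20 ✓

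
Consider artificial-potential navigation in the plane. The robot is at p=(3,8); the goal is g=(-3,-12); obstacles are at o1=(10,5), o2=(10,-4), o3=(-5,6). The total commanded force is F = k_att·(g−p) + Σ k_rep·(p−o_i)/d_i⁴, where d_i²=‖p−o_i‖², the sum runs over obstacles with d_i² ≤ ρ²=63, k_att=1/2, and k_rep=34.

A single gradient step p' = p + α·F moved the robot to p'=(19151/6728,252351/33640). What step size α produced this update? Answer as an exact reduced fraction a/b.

α = 1/20

F_att = 1/2·(g−p) = 1/2·(-6,-20) = (-3.0000,-10.0000)
o1: d²=58 ≤ ρ²=63; F_rep = 34·(-7,3)/58² = (-0.0707,0.0303)
o2: d²=193 > ρ²=63 → inactive
o3: d²=68 > ρ²=63 → inactive
F = F_att + ΣF_rep = (-3.0707,-9.9697)
Δp = p'−p = (-0.1535,-0.4985); α = Δx/Fx = (-1033/6728) / (-5165/1682) = 1/20
check: Δy/Fy = (-16769/33640) / (-16769/1682) = 1/20 ✓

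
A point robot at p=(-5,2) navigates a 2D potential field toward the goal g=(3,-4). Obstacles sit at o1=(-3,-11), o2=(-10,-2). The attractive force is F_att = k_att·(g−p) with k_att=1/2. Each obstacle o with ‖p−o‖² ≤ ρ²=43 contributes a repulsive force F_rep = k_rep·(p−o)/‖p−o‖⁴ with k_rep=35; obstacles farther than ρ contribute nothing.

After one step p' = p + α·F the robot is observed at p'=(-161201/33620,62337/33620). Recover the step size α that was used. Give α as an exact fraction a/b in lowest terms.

α = 1/20

F_att = 1/2·(g−p) = 1/2·(8,-6) = (4.0000,-3.0000)
o1: d²=173 > ρ²=43 → inactive
o2: d²=41 ≤ ρ²=43; F_rep = 35·(5,4)/41² = (0.1041,0.0833)
F = F_att + ΣF_rep = (4.1041,-2.9167)
Δp = p'−p = (0.2052,-0.1458); α = Δx/Fx = (6899/33620) / (6899/1681) = 1/20
check: Δy/Fy = (-4903/33620) / (-4903/1681) = 1/20 ✓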